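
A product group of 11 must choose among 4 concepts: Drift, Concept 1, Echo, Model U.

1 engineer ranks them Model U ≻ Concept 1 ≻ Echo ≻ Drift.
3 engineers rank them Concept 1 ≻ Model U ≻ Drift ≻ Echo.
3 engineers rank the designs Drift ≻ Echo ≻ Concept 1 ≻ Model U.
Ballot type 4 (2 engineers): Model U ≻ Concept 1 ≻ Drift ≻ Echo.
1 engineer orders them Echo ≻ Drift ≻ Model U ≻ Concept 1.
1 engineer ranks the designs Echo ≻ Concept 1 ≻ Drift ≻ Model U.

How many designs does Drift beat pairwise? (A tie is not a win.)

Drift against each rival (11 engineers):
Drift vs Concept 1: Drift preferred on 3+1 = 4 ballots; Concept 1 wins 7–4.
Drift vs Echo: 8 to 3, Drift.
Drift vs Model U: Drift preferred on 3+1+1 = 5 ballots; Model U wins 6–5.
Drift beats Echo; loses to Concept 1, Model U — 1 pairwise win.

1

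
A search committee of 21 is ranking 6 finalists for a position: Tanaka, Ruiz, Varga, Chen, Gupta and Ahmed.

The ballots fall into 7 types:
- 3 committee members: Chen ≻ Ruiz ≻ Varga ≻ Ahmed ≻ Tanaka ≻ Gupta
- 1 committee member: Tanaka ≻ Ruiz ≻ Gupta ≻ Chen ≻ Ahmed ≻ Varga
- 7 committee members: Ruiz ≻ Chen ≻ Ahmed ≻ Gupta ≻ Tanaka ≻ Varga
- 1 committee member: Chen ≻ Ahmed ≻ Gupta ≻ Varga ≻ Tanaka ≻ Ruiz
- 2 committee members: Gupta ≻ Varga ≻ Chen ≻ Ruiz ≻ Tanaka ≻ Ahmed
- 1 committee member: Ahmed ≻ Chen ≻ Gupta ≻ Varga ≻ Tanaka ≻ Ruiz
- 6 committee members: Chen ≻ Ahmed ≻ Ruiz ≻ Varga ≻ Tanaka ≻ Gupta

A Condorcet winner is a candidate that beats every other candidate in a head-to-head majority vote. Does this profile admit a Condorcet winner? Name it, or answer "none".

Check each pair by majority over 21 ballots:
Tanaka vs Ruiz: 3 to 18, Ruiz.
Tanaka vs Varga: Tanaka is ranked higher on 1+7 = 8 ballots, Varga on 13. Varga wins 13–8.
Tanaka vs Chen: 1 for Tanaka, 20 for Chen — Chen by 20–1.
Tanaka vs Gupta: 10 to 11, Gupta.
Tanaka vs Ahmed: Tanaka preferred on 1+2 = 3 ballots; Ahmed wins 18–3.
Ruiz vs Varga: Ruiz is ranked higher on 3+1+7+6 = 17 ballots, Varga on 4. Ruiz wins 17–4.
Ruiz vs Chen: 8 to 13, Chen.
Ruiz vs Gupta: 3+1+7+6 = 17 for Ruiz, 4 for Gupta — Ruiz by 17–4.
Ruiz vs Ahmed: 13 to 8, Ruiz.
Varga vs Chen: Varga is ranked higher on 2 ballots, Chen on 19. Chen wins 19–2.
Varga vs Gupta: 9 to 12, Gupta.
Varga vs Ahmed: Varga preferred on 3+2 = 5 ballots; Ahmed wins 16–5.
Chen vs Gupta: Chen preferred on 3+7+1+1+6 = 18 ballots; Chen wins 18–3.
Chen vs Ahmed: Chen is ranked higher on 3+1+7+1+2+6 = 20 ballots, Ahmed on 1. Chen wins 20–1.
Gupta vs Ahmed: 1+2 = 3 for Gupta, 18 for Ahmed — Ahmed by 18–3.
Only Chen has no losses; Chen is the Condorcet winner.

Chen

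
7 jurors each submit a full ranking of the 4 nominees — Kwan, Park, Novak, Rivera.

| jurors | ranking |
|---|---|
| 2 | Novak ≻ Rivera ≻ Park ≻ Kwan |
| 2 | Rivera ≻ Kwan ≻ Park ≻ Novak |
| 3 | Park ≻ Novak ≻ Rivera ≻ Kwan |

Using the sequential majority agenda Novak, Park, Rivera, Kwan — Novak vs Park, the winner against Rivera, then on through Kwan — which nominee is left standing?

Round 1: Novak vs Park — 2–5, Park advances.
Round 2: Park vs Rivera — 3–4, Rivera advances.
Round 3: Rivera vs Kwan — 7–0, Rivera advances.
The agenda winner is Rivera.

Rivera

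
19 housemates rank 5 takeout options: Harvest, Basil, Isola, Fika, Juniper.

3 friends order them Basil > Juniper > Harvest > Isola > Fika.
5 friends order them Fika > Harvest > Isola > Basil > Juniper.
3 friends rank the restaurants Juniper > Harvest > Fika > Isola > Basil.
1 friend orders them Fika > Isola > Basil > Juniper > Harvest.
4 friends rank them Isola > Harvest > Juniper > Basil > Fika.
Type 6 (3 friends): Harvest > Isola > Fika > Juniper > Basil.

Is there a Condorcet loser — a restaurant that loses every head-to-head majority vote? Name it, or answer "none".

Pairwise majorities:
Harvest–Basil: Harvest 15–4.
Harvest vs Isola: Harvest is ranked higher on 3+5+3+3 = 14 ballots, Isola on 5. Harvest wins 14–5.
Harvest vs Fika: Harvest, 13–6.
Harvest vs Juniper: Harvest, 12–7.
Basil vs Isola: 3 for Basil, 16 for Isola — Isola by 16–3.
Basil vs Fika: 7 to 12, Fika.
Basil vs Juniper: Juniper, 10–9.
Isola vs Fika: 10 to 9, Isola.
Isola vs Juniper: Isola, 13–6.
Fika–Juniper: Juniper 10–9.
Only Basil has no wins; Basil is the Condorcet loser.

Basil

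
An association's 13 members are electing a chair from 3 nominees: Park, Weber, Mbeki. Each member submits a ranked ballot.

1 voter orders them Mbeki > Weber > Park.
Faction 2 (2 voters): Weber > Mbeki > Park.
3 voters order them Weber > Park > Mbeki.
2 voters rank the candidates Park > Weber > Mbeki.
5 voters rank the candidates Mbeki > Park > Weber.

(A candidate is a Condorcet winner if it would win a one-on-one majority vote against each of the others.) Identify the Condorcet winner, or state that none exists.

Check each pair by majority over 13 ballots:
Park vs Weber: 7 to 6, Park.
Park–Mbeki: Mbeki 8–5.
Weber vs Mbeki: Weber wins 7–6.
No candidate is unbeaten: Park loses to Mbeki; Weber loses to Park; Mbeki loses to Weber. In particular Park > Weber > Mbeki > Park is a majority cycle — no Condorcet winner exists.

none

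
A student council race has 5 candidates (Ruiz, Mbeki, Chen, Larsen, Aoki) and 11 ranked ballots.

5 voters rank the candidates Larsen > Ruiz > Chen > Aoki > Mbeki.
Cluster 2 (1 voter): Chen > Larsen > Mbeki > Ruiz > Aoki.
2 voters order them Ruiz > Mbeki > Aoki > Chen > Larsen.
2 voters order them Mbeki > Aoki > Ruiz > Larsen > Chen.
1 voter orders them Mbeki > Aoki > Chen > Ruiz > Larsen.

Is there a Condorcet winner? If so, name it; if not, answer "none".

Head-to-head results (11 voters):
Ruiz vs Mbeki: Ruiz is ranked higher on 5+2 = 7 ballots, Mbeki on 4. Ruiz wins 7–4.
Ruiz vs Chen: Ruiz preferred on 5+2+2 = 9 ballots; Ruiz wins 9–2.
Ruiz vs Larsen: 5 to 6, Larsen.
Ruiz vs Aoki: 8 to 3, Ruiz.
Mbeki vs Chen: 2+2+1 = 5 for Mbeki, 6 for Chen — Chen by 6–5.
Mbeki vs Larsen: Mbeki is ranked higher on 2+2+1 = 5 ballots, Larsen on 6. Larsen wins 6–5.
Mbeki vs Aoki: 1+2+2+1 = 6 for Mbeki, 5 for Aoki — Mbeki by 6–5.
Chen vs Larsen: 4 to 7, Larsen.
Chen vs Aoki: Chen preferred on 5+1 = 6 ballots; Chen wins 6–5.
Larsen vs Aoki: 5+1 = 6 for Larsen, 5 for Aoki — Larsen by 6–5.
Larsen defeats every rival head-to-head and is the Condorcet winner.

Larsen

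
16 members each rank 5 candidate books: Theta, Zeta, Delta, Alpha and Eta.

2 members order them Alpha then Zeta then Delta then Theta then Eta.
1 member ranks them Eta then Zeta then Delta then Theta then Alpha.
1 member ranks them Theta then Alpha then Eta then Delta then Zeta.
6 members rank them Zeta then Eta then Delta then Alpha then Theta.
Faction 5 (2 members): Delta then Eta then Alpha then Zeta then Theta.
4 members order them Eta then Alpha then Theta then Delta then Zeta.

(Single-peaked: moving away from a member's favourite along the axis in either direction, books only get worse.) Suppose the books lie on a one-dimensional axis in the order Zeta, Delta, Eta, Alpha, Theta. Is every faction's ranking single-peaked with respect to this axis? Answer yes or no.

Axis positions: Zeta=1, Delta=2, Eta=3, Alpha=4, Theta=5.
Faction 1: ranking walks positions 4-1-2-5-3; Zeta is ranked above Eta even though Eta lies between Zeta and the peak Alpha on the axis — preferences dip and rise again. Not single-peaked.
Faction 2: ranking walks positions 3-1-2-5-4; Zeta is ranked above Delta even though Delta lies between Zeta and the peak Eta on the axis — preferences dip and rise again. Not single-peaked.
Faction 3 (peak Theta at position 5): ranking walks positions 5-4-3-2-1, expanding outward from the peak — single-peaked.
Faction 4: ranking walks positions 1-3-2-4-5; Eta is ranked above Delta even though Delta lies between Eta and the peak Zeta on the axis — preferences dip and rise again. Not single-peaked.
Faction 5 (peak Delta at position 2): ranking walks positions 2-3-4-1-5, expanding outward from the peak — single-peaked.
Faction 6 (peak Eta at position 3): ranking walks positions 3-4-5-2-1, expanding outward from the peak — single-peaked.
Faction 1 violates single-peakedness, so the profile is not single-peaked on this axis.

no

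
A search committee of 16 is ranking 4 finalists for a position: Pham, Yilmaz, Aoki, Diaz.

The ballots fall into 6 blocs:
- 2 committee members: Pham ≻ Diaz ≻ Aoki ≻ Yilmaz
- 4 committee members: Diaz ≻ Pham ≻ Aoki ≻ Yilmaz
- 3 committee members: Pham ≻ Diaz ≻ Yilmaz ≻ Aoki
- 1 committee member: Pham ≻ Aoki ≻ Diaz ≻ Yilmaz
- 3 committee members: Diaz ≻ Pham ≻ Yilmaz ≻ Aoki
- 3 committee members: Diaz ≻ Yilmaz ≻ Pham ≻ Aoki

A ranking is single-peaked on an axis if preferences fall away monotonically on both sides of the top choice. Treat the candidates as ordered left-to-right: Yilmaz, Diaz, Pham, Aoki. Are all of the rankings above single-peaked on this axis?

Axis positions: Yilmaz=1, Diaz=2, Pham=3, Aoki=4.
Bloc 1 (peak Pham at position 3): ranking walks positions 3-2-4-1, expanding outward from the peak — single-peaked.
Bloc 2 (peak Diaz at position 2): ranking walks positions 2-3-4-1, expanding outward from the peak — single-peaked.
Bloc 3 (peak Pham at position 3): ranking walks positions 3-2-1-4, expanding outward from the peak — single-peaked.
Bloc 4 (peak Pham at position 3): ranking walks positions 3-4-2-1, expanding outward from the peak — single-peaked.
Bloc 5 (peak Diaz at position 2): ranking walks positions 2-3-1-4, expanding outward from the peak — single-peaked.
Bloc 6 (peak Diaz at position 2): ranking walks positions 2-1-3-4, expanding outward from the peak — single-peaked.
Every ranking is single-peaked on this axis.

yes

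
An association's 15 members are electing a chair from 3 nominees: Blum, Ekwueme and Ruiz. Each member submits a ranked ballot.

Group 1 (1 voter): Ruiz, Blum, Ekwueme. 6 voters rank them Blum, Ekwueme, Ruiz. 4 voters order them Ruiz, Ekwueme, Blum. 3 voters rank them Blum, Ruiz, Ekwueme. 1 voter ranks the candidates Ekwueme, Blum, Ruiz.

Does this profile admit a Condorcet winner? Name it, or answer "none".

Blum

Pairwise majorities:
Blum vs Ekwueme: 10 to 5, Blum.
Blum vs Ruiz: Blum preferred on 6+3+1 = 10 ballots; Blum wins 10–5.
Ekwueme vs Ruiz: 6+1 = 7 for Ekwueme, 8 for Ruiz — Ruiz by 8–7.
Only Blum has no losses; Blum is the Condorcet winner.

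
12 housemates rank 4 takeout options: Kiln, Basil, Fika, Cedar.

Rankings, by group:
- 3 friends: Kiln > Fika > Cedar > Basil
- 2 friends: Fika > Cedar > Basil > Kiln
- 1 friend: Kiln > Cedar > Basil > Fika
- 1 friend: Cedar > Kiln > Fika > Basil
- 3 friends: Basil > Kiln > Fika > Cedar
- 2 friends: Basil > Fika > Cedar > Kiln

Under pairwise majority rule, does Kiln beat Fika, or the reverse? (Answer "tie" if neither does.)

Kiln

Ballots ranking Kiln above Fika: 3 + 1 + 1 + 3 = 8.
Ballots ranking Fika above Kiln: 12 − 8 = 4.
Kiln wins the head-to-head 8–4.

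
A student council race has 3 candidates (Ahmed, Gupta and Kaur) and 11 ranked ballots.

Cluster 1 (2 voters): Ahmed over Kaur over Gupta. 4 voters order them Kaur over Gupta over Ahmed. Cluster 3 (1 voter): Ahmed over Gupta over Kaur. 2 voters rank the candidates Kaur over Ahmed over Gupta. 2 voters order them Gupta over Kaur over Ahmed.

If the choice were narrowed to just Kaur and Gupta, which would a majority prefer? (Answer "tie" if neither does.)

Ballots ranking Kaur above Gupta: 2 + 4 + 2 = 8.
Ballots ranking Gupta above Kaur: 11 − 8 = 3.
Kaur wins the head-to-head 8–3.

Kaur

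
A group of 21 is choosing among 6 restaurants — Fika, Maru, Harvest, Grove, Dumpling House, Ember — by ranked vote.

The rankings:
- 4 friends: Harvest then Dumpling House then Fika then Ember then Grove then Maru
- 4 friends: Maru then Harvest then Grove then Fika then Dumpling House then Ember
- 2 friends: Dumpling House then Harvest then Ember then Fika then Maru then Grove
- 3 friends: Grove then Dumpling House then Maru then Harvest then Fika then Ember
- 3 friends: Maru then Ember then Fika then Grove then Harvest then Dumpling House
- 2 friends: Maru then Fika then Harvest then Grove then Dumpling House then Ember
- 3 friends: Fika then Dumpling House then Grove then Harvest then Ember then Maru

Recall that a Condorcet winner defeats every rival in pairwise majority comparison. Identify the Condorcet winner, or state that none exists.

Check each pair by majority over 21 ballots:
Fika vs Maru: 9 to 12, Maru.
Fika vs Harvest: Fika is ranked higher on 3+2+3 = 8 ballots, Harvest on 13. Harvest wins 13–8.
Fika vs Grove: Fika preferred on 4+2+3+2+3 = 14 ballots; Fika wins 14–7.
Fika vs Dumpling House: 12 to 9, Fika.
Fika vs Ember: Fika preferred on 4+4+3+2+3 = 16 ballots; Fika wins 16–5.
Maru vs Harvest: Maru is ranked higher on 4+3+3+2 = 12 ballots, Harvest on 9. Maru wins 12–9.
Maru vs Grove: Maru is ranked higher on 4+2+3+2 = 11 ballots, Grove on 10. Maru wins 11–10.
Maru vs Dumpling House: Maru is ranked higher on 4+3+2 = 9 ballots, Dumpling House on 12. Dumpling House wins 12–9.
Maru vs Ember: Maru is ranked higher on 4+3+3+2 = 12 ballots, Ember on 9. Maru wins 12–9.
Harvest vs Grove: 4+4+2+2 = 12 for Harvest, 9 for Grove — Harvest by 12–9.
Harvest vs Dumpling House: 13 to 8, Harvest.
Harvest vs Ember: Harvest is ranked higher on 4+4+2+3+2+3 = 18 ballots, Ember on 3. Harvest wins 18–3.
Grove vs Dumpling House: 12 to 9, Grove.
Grove vs Ember: 12 to 9, Grove.
Dumpling House vs Ember: Dumpling House is ranked higher on 4+4+2+3+2+3 = 18 ballots, Ember on 3. Dumpling House wins 18–3.
Every restaurant loses at least once (Fika loses to Maru; Maru loses to Dumpling House; Harvest loses to Maru; Grove loses to Fika; Dumpling House loses to Fika; Ember loses to Fika). The majority relation contains the cycle Fika beats Dumpling House beats Maru beats Fika, so there is no Condorcet winner.

none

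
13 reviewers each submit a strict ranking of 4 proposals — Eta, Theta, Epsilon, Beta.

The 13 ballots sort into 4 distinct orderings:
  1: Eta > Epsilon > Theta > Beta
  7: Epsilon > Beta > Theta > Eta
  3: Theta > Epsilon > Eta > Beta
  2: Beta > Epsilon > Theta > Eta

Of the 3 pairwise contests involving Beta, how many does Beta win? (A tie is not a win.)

2

Beta against each rival (13 reviewers):
Beta–Eta: Beta 9–4.
Beta vs Theta: 9 to 4, Beta.
Beta vs Epsilon: Beta preferred on 2 ballots; Epsilon wins 11–2.
Beta beats Eta, Theta; loses to Epsilon — 2 pairwise wins.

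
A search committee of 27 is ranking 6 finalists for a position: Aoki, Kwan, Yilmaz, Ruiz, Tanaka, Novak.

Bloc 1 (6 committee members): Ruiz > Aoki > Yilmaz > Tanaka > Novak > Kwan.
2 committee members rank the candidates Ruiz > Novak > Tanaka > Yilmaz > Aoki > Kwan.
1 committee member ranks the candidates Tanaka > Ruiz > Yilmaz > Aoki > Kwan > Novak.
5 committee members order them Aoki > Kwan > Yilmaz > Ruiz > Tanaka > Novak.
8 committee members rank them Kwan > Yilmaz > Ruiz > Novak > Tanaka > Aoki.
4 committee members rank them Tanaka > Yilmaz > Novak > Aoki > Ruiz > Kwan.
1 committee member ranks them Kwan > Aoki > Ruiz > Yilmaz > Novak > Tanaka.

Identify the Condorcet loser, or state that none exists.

none

Pairwise majorities:
Aoki vs Kwan: 18 to 9, Aoki.
Aoki vs Yilmaz: Aoki preferred on 6+5+1 = 12 ballots; Yilmaz wins 15–12.
Aoki vs Ruiz: Ruiz wins 17–10.
Aoki vs Tanaka: 12 to 15, Tanaka.
Aoki vs Novak: Aoki is ranked higher on 6+1+5+1 = 13 ballots, Novak on 14. Novak wins 14–13.
Kwan vs Yilmaz: Kwan, 14–13.
Kwan vs Ruiz: Kwan, 14–13.
Kwan vs Tanaka: Kwan, 14–13.
Kwan vs Novak: Kwan, 15–12.
Yilmaz vs Ruiz: Yilmaz preferred on 5+8+4 = 17 ballots; Yilmaz wins 17–10.
Yilmaz vs Tanaka: Yilmaz preferred on 6+5+8+1 = 20 ballots; Yilmaz wins 20–7.
Yilmaz vs Novak: 25 to 2, Yilmaz.
Ruiz vs Tanaka: Ruiz is ranked higher on 6+2+5+8+1 = 22 ballots, Tanaka on 5. Ruiz wins 22–5.
Ruiz vs Novak: Ruiz is ranked higher on 6+2+1+5+8+1 = 23 ballots, Novak on 4. Ruiz wins 23–4.
Tanaka vs Novak: 6+1+5+4 = 16 for Tanaka, 11 for Novak — Tanaka by 16–11.
Each candidate has at least one pairwise win (Aoki beats Kwan; Kwan beats Yilmaz; Yilmaz beats Aoki; Ruiz beats Aoki; Tanaka beats Aoki; Novak beats Aoki) — no Condorcet loser.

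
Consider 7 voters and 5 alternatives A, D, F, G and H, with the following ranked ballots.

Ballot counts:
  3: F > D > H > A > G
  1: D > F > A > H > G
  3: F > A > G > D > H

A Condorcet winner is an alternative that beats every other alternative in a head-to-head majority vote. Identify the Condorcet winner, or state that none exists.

F

Check each pair by majority over 7 ballots:
A vs D: D wins 4–3.
A–F: F 7–0.
A vs G: A, 7–0.
A vs H: A, 4–3.
D vs F: F wins 6–1.
D vs G: D, 4–3.
D vs H: D wins 7–0.
F vs G: F wins 7–0.
F vs H: F wins 7–0.
G–H: H 4–3.
Only F has no losses; F is the Condorcet winner.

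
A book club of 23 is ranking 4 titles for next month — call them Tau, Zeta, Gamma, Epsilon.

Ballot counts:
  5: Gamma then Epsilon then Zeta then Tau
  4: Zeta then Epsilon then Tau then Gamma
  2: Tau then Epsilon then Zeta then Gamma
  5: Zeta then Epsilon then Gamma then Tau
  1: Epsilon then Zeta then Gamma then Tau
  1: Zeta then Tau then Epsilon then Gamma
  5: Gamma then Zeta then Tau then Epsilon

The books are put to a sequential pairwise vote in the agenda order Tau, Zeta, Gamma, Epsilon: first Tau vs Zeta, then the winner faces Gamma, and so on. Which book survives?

Round 1: Tau vs Zeta — 2–21, Zeta advances.
Round 2: Zeta vs Gamma — 13–10, Zeta advances.
Round 3: Zeta vs Epsilon — 15–8, Zeta advances.
The agenda winner is Zeta.

Zeta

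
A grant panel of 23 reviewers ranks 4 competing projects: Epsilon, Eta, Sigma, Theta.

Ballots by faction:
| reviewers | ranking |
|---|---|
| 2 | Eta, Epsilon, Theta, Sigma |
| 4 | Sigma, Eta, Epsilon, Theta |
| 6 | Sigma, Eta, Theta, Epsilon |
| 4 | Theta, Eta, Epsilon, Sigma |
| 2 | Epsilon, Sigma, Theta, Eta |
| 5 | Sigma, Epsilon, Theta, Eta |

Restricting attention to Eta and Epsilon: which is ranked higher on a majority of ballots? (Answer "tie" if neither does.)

Ballots ranking Eta above Epsilon: 2 + 4 + 6 + 4 = 16.
Ballots ranking Epsilon above Eta: 23 − 16 = 7.
Eta wins the head-to-head 16–7.

Eta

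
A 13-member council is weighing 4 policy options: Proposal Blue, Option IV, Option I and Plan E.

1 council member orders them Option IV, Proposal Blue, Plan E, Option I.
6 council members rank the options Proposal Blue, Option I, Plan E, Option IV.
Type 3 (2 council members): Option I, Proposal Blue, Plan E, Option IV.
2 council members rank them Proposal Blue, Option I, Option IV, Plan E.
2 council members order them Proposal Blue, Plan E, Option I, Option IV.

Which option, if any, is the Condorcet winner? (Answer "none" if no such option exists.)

Proposal Blue

Check each pair by majority over 13 ballots:
Proposal Blue vs Option IV: 12 to 1, Proposal Blue.
Proposal Blue vs Option I: 1+6+2+2 = 11 for Proposal Blue, 2 for Option I — Proposal Blue by 11–2.
Proposal Blue vs Plan E: Proposal Blue preferred on 1+6+2+2+2 = 13 ballots; Proposal Blue wins 13–0.
Option IV vs Option I: Option IV is ranked higher on 1 ballot, Option I on 12. Option I wins 12–1.
Option IV vs Plan E: Option IV is ranked higher on 1+2 = 3 ballots, Plan E on 10. Plan E wins 10–3.
Option I vs Plan E: 10 to 3, Option I.
Proposal Blue wins every pairwise contest, so Proposal Blue is the Condorcet winner.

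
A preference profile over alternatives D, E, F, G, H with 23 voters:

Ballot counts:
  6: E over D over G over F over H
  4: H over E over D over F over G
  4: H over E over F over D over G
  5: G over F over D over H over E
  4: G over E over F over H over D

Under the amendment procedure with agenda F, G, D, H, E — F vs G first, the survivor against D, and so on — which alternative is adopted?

Round 1: F vs G — 8–15, G advances.
Round 2: G vs D — 9–14, D advances.
Round 3: D vs H — 11–12, H advances.
Round 4: H vs E — 13–10, H advances.
H survives the agenda.

H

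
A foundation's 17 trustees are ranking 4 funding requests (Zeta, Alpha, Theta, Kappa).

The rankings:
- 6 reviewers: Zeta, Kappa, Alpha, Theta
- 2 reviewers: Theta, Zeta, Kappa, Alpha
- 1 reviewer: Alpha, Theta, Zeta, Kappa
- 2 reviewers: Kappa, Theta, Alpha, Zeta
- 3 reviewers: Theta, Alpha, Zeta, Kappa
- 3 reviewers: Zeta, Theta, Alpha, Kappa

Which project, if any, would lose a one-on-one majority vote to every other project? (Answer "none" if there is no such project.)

Alpha

Pairwise majorities:
Zeta–Alpha: Zeta 11–6.
Zeta–Theta: Zeta 9–8.
Zeta vs Kappa: Zeta wins 15–2.
Alpha vs Theta: Theta wins 10–7.
Alpha vs Kappa: 7 to 10, Kappa.
Theta vs Kappa: 2+1+3+3 = 9 for Theta, 8 for Kappa — Theta by 9–8.
Only Alpha has no wins; Alpha is the Condorcet loser.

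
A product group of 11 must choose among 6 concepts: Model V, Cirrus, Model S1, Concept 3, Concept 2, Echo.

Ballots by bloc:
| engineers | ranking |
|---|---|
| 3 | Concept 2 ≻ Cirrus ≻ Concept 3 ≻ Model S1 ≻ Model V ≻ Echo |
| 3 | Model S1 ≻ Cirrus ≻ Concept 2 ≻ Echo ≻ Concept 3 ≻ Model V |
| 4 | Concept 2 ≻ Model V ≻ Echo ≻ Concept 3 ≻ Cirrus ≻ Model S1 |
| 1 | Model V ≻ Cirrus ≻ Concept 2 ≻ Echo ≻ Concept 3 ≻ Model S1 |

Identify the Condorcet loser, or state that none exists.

none

Head-to-head results (11 engineers):
Model V vs Cirrus: Model V preferred on 4+1 = 5 ballots; Cirrus wins 6–5.
Model V vs Model S1: 4+1 = 5 for Model V, 6 for Model S1 — Model S1 by 6–5.
Model V vs Concept 3: Model V preferred on 4+1 = 5 ballots; Concept 3 wins 6–5.
Model V–Concept 2: Concept 2 10–1.
Model V–Echo: Model V 8–3.
Cirrus vs Model S1: 8 to 3, Cirrus.
Cirrus vs Concept 3: Cirrus wins 7–4.
Cirrus–Concept 2: Concept 2 7–4.
Cirrus vs Echo: Cirrus wins 7–4.
Model S1 vs Concept 3: Concept 3, 8–3.
Model S1 vs Concept 2: Model S1 preferred on 3 ballots; Concept 2 wins 8–3.
Model S1–Echo: Model S1 6–5.
Concept 3 vs Concept 2: Concept 2, 11–0.
Concept 3 vs Echo: 3 to 8, Echo.
Concept 2 vs Echo: Concept 2, 11–0.
Every design wins at least one matchup (Model V beats Echo; Cirrus beats Model V; Model S1 beats Model V; Concept 3 beats Model V; Concept 2 beats Model V; Echo beats Concept 3), so there is no Condorcet loser.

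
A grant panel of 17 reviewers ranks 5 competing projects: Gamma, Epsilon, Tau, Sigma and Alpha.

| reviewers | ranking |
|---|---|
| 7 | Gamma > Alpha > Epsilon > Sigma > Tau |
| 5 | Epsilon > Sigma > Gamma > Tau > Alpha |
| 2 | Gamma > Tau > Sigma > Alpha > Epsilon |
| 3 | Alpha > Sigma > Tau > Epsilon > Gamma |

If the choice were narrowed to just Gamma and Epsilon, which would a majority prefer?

Gamma

Ballots ranking Gamma above Epsilon: 7 + 2 = 9.
Ballots ranking Epsilon above Gamma: 17 − 9 = 8.
Gamma wins the head-to-head 9–8.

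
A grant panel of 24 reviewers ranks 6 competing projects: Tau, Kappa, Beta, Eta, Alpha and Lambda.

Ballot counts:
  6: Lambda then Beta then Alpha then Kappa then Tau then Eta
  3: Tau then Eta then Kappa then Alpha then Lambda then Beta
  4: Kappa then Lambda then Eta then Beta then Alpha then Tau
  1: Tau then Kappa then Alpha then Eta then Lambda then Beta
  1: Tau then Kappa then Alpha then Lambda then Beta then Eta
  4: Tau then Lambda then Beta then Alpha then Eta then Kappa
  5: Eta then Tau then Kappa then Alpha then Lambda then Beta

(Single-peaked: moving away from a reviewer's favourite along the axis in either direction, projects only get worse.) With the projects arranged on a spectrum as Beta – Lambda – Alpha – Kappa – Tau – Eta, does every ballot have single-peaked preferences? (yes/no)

no

Axis positions: Beta=1, Lambda=2, Alpha=3, Kappa=4, Tau=5, Eta=6.
Bloc 1 (peak Lambda at position 2): ranking walks positions 2-1-3-4-5-6, expanding outward from the peak — single-peaked.
Bloc 2 (peak Tau at position 5): ranking walks positions 5-6-4-3-2-1, expanding outward from the peak — single-peaked.
Bloc 3: ranking walks positions 4-2-6-1-3-5; Lambda is ranked above Alpha even though Alpha lies between Lambda and the peak Kappa on the axis — preferences dip and rise again. Not single-peaked.
Bloc 4 (peak Tau at position 5): ranking walks positions 5-4-3-6-2-1, expanding outward from the peak — single-peaked.
Bloc 5 (peak Tau at position 5): ranking walks positions 5-4-3-2-1-6, expanding outward from the peak — single-peaked.
Bloc 6: ranking walks positions 5-2-1-3-6-4; Lambda is ranked above Kappa even though Kappa lies between Lambda and the peak Tau on the axis — preferences dip and rise again. Not single-peaked.
Bloc 7 (peak Eta at position 6): ranking walks positions 6-5-4-3-2-1, expanding outward from the peak — single-peaked.
Bloc 3 violates single-peakedness, so the profile is not single-peaked on this axis.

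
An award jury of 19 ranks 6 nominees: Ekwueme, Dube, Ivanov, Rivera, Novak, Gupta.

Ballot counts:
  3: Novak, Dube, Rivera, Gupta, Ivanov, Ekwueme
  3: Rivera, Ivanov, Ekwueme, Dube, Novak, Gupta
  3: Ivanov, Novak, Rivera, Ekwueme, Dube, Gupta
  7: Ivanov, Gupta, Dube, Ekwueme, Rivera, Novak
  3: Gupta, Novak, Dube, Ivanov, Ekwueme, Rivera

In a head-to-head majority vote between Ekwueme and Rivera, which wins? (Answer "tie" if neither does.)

Ballots ranking Ekwueme above Rivera: 7 + 3 = 10.
Ballots ranking Rivera above Ekwueme: 19 − 10 = 9.
Ekwueme wins the head-to-head 10–9.

Ekwueme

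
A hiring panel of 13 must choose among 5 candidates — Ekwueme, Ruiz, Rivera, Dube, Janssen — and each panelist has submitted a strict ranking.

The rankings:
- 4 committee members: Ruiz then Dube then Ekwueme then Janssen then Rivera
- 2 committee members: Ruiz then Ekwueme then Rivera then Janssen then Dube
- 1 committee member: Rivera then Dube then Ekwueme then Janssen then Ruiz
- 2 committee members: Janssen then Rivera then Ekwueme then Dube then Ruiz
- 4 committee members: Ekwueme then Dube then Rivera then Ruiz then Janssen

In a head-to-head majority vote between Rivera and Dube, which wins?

Dube

Ballots ranking Rivera above Dube: 2 + 1 + 2 = 5.
Ballots ranking Dube above Rivera: 13 − 5 = 8.
Dube wins the head-to-head 8–5.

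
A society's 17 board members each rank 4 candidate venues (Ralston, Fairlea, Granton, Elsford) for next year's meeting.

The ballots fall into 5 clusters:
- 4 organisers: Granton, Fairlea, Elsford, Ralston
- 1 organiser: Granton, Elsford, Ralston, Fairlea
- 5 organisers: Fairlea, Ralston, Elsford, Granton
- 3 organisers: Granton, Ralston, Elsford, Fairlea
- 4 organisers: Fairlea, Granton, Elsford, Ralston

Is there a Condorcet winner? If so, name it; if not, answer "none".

Fairlea

Check each pair by majority over 17 ballots:
Ralston vs Fairlea: 4 to 13, Fairlea.
Ralston vs Granton: 5 to 12, Granton.
Ralston vs Elsford: Ralston preferred on 5+3 = 8 ballots; Elsford wins 9–8.
Fairlea vs Granton: 9 to 8, Fairlea.
Fairlea vs Elsford: Fairlea preferred on 4+5+4 = 13 ballots; Fairlea wins 13–4.
Granton vs Elsford: 4+1+3+4 = 12 for Granton, 5 for Elsford — Granton by 12–5.
Fairlea defeats every rival head-to-head and is the Condorcet winner.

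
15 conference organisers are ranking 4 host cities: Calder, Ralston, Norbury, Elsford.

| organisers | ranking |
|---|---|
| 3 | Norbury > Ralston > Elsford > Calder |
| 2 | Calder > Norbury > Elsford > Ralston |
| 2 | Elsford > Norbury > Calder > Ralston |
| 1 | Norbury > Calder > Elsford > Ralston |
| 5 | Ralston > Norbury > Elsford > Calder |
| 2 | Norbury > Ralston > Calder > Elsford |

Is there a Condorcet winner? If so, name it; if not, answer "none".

Norbury

Check each pair by majority over 15 ballots:
Calder–Ralston: Ralston 10–5.
Calder–Norbury: Norbury 13–2.
Calder–Elsford: Elsford 10–5.
Ralston vs Norbury: Norbury, 10–5.
Ralston vs Elsford: Ralston, 10–5.
Norbury–Elsford: Norbury 13–2.
Norbury defeats every rival head-to-head and is the Condorcet winner.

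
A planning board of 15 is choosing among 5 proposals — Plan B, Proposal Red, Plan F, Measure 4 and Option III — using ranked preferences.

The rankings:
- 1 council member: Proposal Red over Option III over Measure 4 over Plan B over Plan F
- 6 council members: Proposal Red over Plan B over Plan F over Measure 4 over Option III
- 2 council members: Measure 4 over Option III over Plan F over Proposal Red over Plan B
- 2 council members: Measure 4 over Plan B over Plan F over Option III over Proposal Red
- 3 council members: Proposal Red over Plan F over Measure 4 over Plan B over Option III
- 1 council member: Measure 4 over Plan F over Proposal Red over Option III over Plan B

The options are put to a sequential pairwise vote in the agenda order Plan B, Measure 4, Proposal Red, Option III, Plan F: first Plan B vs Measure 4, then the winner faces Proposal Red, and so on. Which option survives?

Round 1: Plan B vs Measure 4 — 6–9, Measure 4 advances.
Round 2: Measure 4 vs Proposal Red — 5–10, Proposal Red advances.
Round 3: Proposal Red vs Option III — 11–4, Proposal Red advances.
Round 4: Proposal Red vs Plan F — 10–5, Proposal Red advances.
The agenda winner is Proposal Red.

Proposal Red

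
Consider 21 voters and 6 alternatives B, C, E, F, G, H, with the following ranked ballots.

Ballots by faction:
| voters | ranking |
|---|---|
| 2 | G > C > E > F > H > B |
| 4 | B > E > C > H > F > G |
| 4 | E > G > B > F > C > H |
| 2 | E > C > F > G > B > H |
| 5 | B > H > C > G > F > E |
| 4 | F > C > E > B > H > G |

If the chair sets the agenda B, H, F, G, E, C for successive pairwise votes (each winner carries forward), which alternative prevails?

Round 1: B vs H — 19–2, B advances.
Round 2: B vs F — 13–8, B advances.
Round 3: B vs G — 13–8, B advances.
Round 4: B vs E — 9–12, E advances.
Round 5: E vs C — 10–11, C advances.
C survives the agenda.

C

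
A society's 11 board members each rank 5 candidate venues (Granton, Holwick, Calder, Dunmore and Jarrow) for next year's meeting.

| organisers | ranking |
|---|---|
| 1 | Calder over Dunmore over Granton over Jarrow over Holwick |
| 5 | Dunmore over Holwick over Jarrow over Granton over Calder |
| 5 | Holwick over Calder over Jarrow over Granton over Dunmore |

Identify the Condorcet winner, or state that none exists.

none

Pairwise majorities:
Granton vs Holwick: Granton is ranked higher on 1 ballot, Holwick on 10. Holwick wins 10–1.
Granton vs Calder: Granton is ranked higher on 5 ballots, Calder on 6. Calder wins 6–5.
Granton vs Dunmore: Granton preferred on 5 ballots; Dunmore wins 6–5.
Granton vs Jarrow: 1 to 10, Jarrow.
Holwick–Calder: Holwick 10–1.
Holwick vs Dunmore: Dunmore, 6–5.
Holwick vs Jarrow: 5+5 = 10 for Holwick, 1 for Jarrow — Holwick by 10–1.
Calder–Dunmore: Calder 6–5.
Calder vs Jarrow: Calder is ranked higher on 1+5 = 6 ballots, Jarrow on 5. Calder wins 6–5.
Dunmore vs Jarrow: Dunmore wins 6–5.
Each city drops at least one matchup (Granton loses to Holwick; Holwick loses to Dunmore; Calder loses to Holwick; Dunmore loses to Calder; Jarrow loses to Holwick); the cycle Holwick > Calder > Dunmore > Holwick rules out a Condorcet winner.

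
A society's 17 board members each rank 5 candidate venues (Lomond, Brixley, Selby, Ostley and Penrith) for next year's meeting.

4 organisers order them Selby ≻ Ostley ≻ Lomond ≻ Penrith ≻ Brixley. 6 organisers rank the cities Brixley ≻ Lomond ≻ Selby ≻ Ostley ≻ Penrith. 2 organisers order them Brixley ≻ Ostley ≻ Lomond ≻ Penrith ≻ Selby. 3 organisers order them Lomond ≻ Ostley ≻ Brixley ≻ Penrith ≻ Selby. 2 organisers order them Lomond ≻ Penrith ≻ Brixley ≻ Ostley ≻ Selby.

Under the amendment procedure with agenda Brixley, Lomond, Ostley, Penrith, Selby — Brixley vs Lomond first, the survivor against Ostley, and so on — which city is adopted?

Round 1: Brixley vs Lomond — 8–9, Lomond advances.
Round 2: Lomond vs Ostley — 11–6, Lomond advances.
Round 3: Lomond vs Penrith — 17–0, Lomond advances.
Round 4: Lomond vs Selby — 13–4, Lomond advances.
Lomond survives the agenda.

Lomond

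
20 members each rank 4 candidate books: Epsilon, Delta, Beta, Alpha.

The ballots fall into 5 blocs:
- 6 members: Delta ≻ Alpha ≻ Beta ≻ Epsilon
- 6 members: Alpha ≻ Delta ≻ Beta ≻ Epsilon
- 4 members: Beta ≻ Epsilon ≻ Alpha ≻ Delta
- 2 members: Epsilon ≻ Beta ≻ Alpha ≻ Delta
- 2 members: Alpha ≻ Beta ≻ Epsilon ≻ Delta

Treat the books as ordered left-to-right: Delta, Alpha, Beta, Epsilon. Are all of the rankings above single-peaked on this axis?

Axis positions: Delta=1, Alpha=2, Beta=3, Epsilon=4.
Bloc 1 (peak Delta at position 1): ranking walks positions 1-2-3-4, expanding outward from the peak — single-peaked.
Bloc 2 (peak Alpha at position 2): ranking walks positions 2-1-3-4, expanding outward from the peak — single-peaked.
Bloc 3 (peak Beta at position 3): ranking walks positions 3-4-2-1, expanding outward from the peak — single-peaked.
Bloc 4 (peak Epsilon at position 4): ranking walks positions 4-3-2-1, expanding outward from the peak — single-peaked.
Bloc 5 (peak Alpha at position 2): ranking walks positions 2-3-4-1, expanding outward from the peak — single-peaked.
Every ranking is single-peaked on this axis.

yes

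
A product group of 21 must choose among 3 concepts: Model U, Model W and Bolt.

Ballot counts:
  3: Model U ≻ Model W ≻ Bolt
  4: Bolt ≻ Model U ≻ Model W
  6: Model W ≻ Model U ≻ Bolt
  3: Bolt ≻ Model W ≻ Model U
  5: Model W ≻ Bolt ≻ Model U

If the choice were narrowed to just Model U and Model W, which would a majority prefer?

Ballots ranking Model U above Model W: 3 + 4 = 7.
Ballots ranking Model W above Model U: 21 − 7 = 14.
Model W wins the head-to-head 14–7.

Model W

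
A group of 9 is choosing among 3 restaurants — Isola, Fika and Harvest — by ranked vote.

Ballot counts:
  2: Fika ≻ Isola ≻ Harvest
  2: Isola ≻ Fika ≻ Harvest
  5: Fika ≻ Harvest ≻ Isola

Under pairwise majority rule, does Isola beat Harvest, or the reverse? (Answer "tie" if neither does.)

Ballots ranking Isola above Harvest: 2 + 2 = 4.
Ballots ranking Harvest above Isola: 9 − 4 = 5.
Harvest wins the head-to-head 5–4.

Harvest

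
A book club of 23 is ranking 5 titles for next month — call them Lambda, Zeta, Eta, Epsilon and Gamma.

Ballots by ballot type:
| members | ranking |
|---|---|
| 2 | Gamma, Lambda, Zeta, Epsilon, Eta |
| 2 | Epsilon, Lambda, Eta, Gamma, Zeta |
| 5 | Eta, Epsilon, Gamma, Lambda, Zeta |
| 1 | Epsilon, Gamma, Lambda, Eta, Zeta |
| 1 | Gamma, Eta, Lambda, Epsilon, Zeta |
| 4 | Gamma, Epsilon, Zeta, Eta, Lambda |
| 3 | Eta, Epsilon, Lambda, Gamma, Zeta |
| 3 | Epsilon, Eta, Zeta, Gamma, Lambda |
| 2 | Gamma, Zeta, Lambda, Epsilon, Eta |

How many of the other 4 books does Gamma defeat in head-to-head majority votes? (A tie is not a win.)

Gamma against each rival (23 members):
Gamma vs Lambda: Gamma is ranked higher on 18 ballots, Lambda on 5. Gamma wins 18–5.
Gamma vs Zeta: 20 to 3, Gamma.
Gamma–Eta: Eta 13–10.
Gamma vs Epsilon: Gamma preferred on 2+1+4+2 = 9 ballots; Epsilon wins 14–9.
Gamma beats Lambda, Zeta; loses to Eta, Epsilon — 2 pairwise wins.

2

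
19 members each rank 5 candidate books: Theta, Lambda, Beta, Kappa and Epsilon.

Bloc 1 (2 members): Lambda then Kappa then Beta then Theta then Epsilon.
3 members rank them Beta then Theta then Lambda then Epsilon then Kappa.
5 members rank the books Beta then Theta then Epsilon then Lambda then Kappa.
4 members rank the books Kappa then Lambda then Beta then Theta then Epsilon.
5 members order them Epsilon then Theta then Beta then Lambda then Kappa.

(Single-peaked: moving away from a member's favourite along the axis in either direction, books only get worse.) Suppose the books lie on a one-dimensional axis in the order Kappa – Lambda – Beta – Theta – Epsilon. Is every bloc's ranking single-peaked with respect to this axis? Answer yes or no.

Axis positions: Kappa=1, Lambda=2, Beta=3, Theta=4, Epsilon=5.
Bloc 1 (peak Lambda at position 2): ranking walks positions 2-1-3-4-5, expanding outward from the peak — single-peaked.
Bloc 2 (peak Beta at position 3): ranking walks positions 3-4-2-5-1, expanding outward from the peak — single-peaked.
Bloc 3 (peak Beta at position 3): ranking walks positions 3-4-5-2-1, expanding outward from the peak — single-peaked.
Bloc 4 (peak Kappa at position 1): ranking walks positions 1-2-3-4-5, expanding outward from the peak — single-peaked.
Bloc 5 (peak Epsilon at position 5): ranking walks positions 5-4-3-2-1, expanding outward from the peak — single-peaked.
Every ranking is single-peaked on this axis.

yes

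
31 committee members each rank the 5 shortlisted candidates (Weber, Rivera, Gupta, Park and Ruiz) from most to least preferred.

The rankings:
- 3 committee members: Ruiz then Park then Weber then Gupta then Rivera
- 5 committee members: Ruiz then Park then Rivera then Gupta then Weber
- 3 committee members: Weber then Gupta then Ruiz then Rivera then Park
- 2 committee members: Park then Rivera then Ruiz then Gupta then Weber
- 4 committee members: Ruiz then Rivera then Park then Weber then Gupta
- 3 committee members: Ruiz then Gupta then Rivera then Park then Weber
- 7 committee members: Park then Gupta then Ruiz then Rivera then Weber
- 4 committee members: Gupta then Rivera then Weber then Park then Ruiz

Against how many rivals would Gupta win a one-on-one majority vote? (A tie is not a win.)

2

Gupta against each rival (31 committee members):
Gupta vs Weber: 21 to 10, Gupta.
Gupta vs Rivera: Gupta is ranked higher on 3+3+3+7+4 = 20 ballots, Rivera on 11. Gupta wins 20–11.
Gupta vs Park: Park, 21–10.
Gupta vs Ruiz: Gupta preferred on 3+7+4 = 14 ballots; Ruiz wins 17–14.
Gupta beats Weber, Rivera; loses to Park, Ruiz — 2 pairwise wins.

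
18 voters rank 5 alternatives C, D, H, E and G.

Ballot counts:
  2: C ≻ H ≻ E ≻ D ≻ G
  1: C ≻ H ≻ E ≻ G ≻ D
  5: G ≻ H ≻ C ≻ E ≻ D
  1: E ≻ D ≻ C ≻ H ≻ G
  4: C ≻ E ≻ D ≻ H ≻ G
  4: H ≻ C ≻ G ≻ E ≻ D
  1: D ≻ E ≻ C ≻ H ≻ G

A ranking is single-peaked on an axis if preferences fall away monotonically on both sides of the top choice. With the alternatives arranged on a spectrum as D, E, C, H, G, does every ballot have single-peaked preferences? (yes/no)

yes

Axis positions: D=1, E=2, C=3, H=4, G=5.
Cluster 1 (peak C at position 3): ranking walks positions 3-4-2-1-5, expanding outward from the peak — single-peaked.
Cluster 2 (peak C at position 3): ranking walks positions 3-4-2-5-1, expanding outward from the peak — single-peaked.
Cluster 3 (peak G at position 5): ranking walks positions 5-4-3-2-1, expanding outward from the peak — single-peaked.
Cluster 4 (peak E at position 2): ranking walks positions 2-1-3-4-5, expanding outward from the peak — single-peaked.
Cluster 5 (peak C at position 3): ranking walks positions 3-2-1-4-5, expanding outward from the peak — single-peaked.
Cluster 6 (peak H at position 4): ranking walks positions 4-3-5-2-1, expanding outward from the peak — single-peaked.
Cluster 7 (peak D at position 1): ranking walks positions 1-2-3-4-5, expanding outward from the peak — single-peaked.
Every ranking is single-peaked on this axis.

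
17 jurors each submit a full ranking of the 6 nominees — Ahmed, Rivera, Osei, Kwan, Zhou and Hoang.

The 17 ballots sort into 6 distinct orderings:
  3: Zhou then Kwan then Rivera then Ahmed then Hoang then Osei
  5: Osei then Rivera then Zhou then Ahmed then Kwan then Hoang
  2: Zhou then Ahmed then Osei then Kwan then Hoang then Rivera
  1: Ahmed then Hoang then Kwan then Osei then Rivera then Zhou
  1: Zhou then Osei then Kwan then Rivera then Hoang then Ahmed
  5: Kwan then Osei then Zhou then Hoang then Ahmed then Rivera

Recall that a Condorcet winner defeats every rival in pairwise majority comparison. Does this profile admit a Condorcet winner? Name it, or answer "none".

Head-to-head results (17 jurors):
Ahmed vs Rivera: 8 to 9, Rivera.
Ahmed vs Osei: Osei, 11–6.
Ahmed vs Kwan: 8 to 9, Kwan.
Ahmed vs Zhou: 1 to 16, Zhou.
Ahmed–Hoang: Ahmed 11–6.
Rivera vs Osei: Osei, 14–3.
Rivera vs Kwan: Rivera is ranked higher on 5 ballots, Kwan on 12. Kwan wins 12–5.
Rivera–Zhou: Zhou 11–6.
Rivera vs Hoang: Rivera, 9–8.
Osei vs Kwan: Kwan wins 9–8.
Osei vs Zhou: Osei preferred on 5+1+5 = 11 ballots; Osei wins 11–6.
Osei vs Hoang: 5+2+1+5 = 13 for Osei, 4 for Hoang — Osei by 13–4.
Kwan vs Zhou: Kwan is ranked higher on 1+5 = 6 ballots, Zhou on 11. Zhou wins 11–6.
Kwan vs Hoang: Kwan, 16–1.
Zhou vs Hoang: Zhou wins 16–1.
Every nominee loses at least once (Ahmed loses to Rivera; Rivera loses to Osei; Osei loses to Kwan; Kwan loses to Zhou; Zhou loses to Osei; Hoang loses to Ahmed). The majority relation contains the cycle Osei → Zhou → Kwan → Osei, so there is no Condorcet winner.

none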